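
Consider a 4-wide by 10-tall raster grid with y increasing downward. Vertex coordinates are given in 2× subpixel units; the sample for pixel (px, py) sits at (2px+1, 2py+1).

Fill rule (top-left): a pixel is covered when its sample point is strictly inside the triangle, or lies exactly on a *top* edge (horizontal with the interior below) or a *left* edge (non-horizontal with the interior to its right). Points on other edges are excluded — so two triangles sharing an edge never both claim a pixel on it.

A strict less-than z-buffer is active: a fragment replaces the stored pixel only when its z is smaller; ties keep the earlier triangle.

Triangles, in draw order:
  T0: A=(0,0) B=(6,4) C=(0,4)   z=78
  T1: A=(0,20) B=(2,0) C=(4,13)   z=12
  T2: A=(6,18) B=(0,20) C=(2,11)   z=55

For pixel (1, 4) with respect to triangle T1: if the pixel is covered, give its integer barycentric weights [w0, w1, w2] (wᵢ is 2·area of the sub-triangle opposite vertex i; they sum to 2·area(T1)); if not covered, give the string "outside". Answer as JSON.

T0:
  2·area = 24
  edge (0, 0)→(6, 4): d=(6,4) right/bottom  bias=-1
  edge (6, 4)→(0, 4): d=(-6,0) right/bottom  bias=-1
  edge (0, 4)→(0, 0): d=(0,-4) top-left  bias=+0
    (0,0)@(1, 1): e=[2,18,4] → #
    (1,0)@(3, 1): e=[-6,18,12] → ·
    (0,1)@(1, 3): e=[14,6,4] → #
    (1,1)@(3, 3): e=[6,6,12] → #
    (2,1)@(5, 3): e=[-2,6,20] → ·
    (0,2)@(1, 5): e=[26,-6,4] → ·
    (1,2)@(3, 5): e=[18,-6,12] → ·
  covered (3 px):
    # · · ·
    # # · ·
    · · · ·
    · · · ·
    · · · ·
    · · · ·
    · · · ·
    · · · ·
    · · · ·
    · · · ·
T1:
  2·area = 66
  edge (0, 20)→(2, 0): d=(2,-20) top-left  bias=+0
  edge (2, 0)→(4, 13): d=(2,13) right/bottom  bias=-1
  edge (4, 13)→(0, 20): d=(-4,7) right/bottom  bias=-1
    (1,3)@(3, 7): e=[34,1,31] → #
    (2,3)@(5, 7): e=[74,-25,17] → ·
    (1,4)@(3, 9): e=[38,5,23] → #
    (2,4)@(5, 9): e=[78,-21,9] → ·
    (0,5)@(1, 11): e=[2,35,29] → #
    (2,5)@(5, 11): e=[82,-17,1] → ·
    (0,6)@(1, 13): e=[6,39,21] → #
    (2,6)@(5, 13): e=[86,-13,-7] → ·
    (0,7)@(1, 15): e=[10,43,13] → #
    (1,7)@(3, 15): e=[50,17,-1] → ·
    (0,8)@(1, 17): e=[14,47,5] → #
    (1,8)@(3, 17): e=[54,21,-9] → ·
  covered (8 px):
    · · · ·
    · · · ·
    · · · ·
    · # · ·
    · # · ·
    # # · ·
    # # · ·
    # · · ·
    # · · ·
    · · · ·
T2:
  2·area = 50
  edge (6, 18)→(0, 20): d=(-6,2) right/bottom  bias=-1
  edge (0, 20)→(2, 11): d=(2,-9) top-left  bias=+0
  edge (2, 11)→(6, 18): d=(4,7) right/bottom  bias=-1
    (1,6)@(3, 13): e=[36,13,1] → #
    (2,6)@(5, 13): e=[32,31,-13] → ·
    (1,7)@(3, 15): e=[24,17,9] → #
    (2,7)@(5, 15): e=[20,35,-5] → ·
    (0,8)@(1, 17): e=[16,3,31] → #
    (2,8)@(5, 17): e=[8,39,3] → #
    (3,8)@(7, 17): e=[4,57,-11] → ·
    (0,9)@(1, 19): e=[4,7,39] → #
    (1,9)@(3, 19): e=[0,25,25] → ·  [on edge]
    (2,9)@(5, 19): e=[-4,43,11] → ·
  covered (6 px):
    · · · ·
    · · · ·
    · · · ·
    · · · ·
    · · · ·
    · · · ·
    · # · ·
    · # · ·
    # # # ·
    # · · ·

Final: [5,23,38]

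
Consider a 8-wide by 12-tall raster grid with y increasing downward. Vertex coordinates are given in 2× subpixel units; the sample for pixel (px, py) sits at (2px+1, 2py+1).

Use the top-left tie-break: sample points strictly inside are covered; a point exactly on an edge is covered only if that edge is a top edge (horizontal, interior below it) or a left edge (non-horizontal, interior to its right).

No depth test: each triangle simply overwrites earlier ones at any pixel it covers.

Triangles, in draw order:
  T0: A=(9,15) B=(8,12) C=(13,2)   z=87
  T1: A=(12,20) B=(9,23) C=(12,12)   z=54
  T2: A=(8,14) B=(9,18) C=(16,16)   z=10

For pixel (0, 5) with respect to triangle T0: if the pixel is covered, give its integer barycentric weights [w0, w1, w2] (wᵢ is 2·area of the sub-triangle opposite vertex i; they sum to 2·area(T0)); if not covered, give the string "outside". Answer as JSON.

T0:
  2·area = 25
  edge (9, 15)→(8, 12): d=(-1,-3) top-left  bias=+0
  edge (8, 12)→(13, 2): d=(5,-10) top-left  bias=+0
  edge (13, 2)→(9, 15): d=(-4,13) right/bottom  bias=-1
    (2,1)@(5, 3): e=[0,-75,100] → .  [on edge]
    (5,3)@(11, 7): e=[14,5,6] → X
    (6,3)@(13, 7): e=[20,25,-20] → .
    (3,4)@(7, 9): e=[0,-25,50] → .  [on edge]
    (5,4)@(11, 9): e=[12,15,-2] → .
    (4,5)@(9, 11): e=[4,5,16] → X
    (5,5)@(11, 11): e=[10,25,-10] → .
    (4,6)@(9, 13): e=[2,15,8] → X
    (5,6)@(11, 13): e=[8,35,-18] → .
    (4,7)@(9, 15): e=[0,25,0] → .  [on edge]
    (5,10)@(11, 21): e=[0,75,-50] → .  [on edge]
  covered (3 px):
    . . . . . . . .
    . . . . . . . .
    . . . . . . . .
    . . . . . X . .
    . . . . . . . .
    . . . . X . . .
    . . . . X . . .
    . . . . . . . .
    . . . . . . . .
    . . . . . . . .
    . . . . . . . .
    . . . . . . . .
T1:
  2·area = 24
  edge (12, 20)→(9, 23): d=(-3,3) right/bottom  bias=-1
  edge (9, 23)→(12, 12): d=(3,-11) top-left  bias=+0
  edge (12, 12)→(12, 20): d=(0,8) right/bottom  bias=-1
    (7,0)@(15, 1): e=[48,0,-24] → .  [on edge]
    (5,8)@(11, 17): e=[12,4,8] → X
    (6,8)@(13, 17): e=[6,26,-8] → .
    (7,8)@(15, 17): e=[0,48,-24] → .  [on edge]
    (5,9)@(11, 19): e=[6,10,8] → X
    (6,9)@(13, 19): e=[0,32,-8] → .  [on edge]
    (5,10)@(11, 21): e=[0,16,8] → .  [on edge]
    (4,11)@(9, 23): e=[0,0,24] → .  [on edge]
  covered (2 px):
    . . . . . . . .
    . . . . . . . .
    . . . . . . . .
    . . . . . . . .
    . . . . . . . .
    . . . . . . . .
    . . . . . . . .
    . . . . . . . .
    . . . . . X . .
    . . . . . X . .
    . . . . . . . .
    . . . . . . . .
T2:
  2·area = 30  (B↔C swapped to make it positive)
  edge (8, 14)→(16, 16): d=(8,2) right/bottom  bias=-1
  edge (16, 16)→(9, 18): d=(-7,2) right/bottom  bias=-1
  edge (9, 18)→(8, 14): d=(-1,-4) top-left  bias=+0
    (4,7)@(9, 15): e=[6,21,3] → X
    (5,7)@(11, 15): e=[2,17,11] → X
    (6,7)@(13, 15): e=[-2,13,19] → .
    (4,8)@(9, 17): e=[22,7,1] → X
    (6,8)@(13, 17): e=[14,-1,17] → .
    (4,9)@(9, 19): e=[38,-7,-1] → .
    (5,9)@(11, 19): e=[34,-11,7] → .
  covered (4 px):
    . . . . . . . .
    . . . . . . . .
    . . . . . . . .
    . . . . . . . .
    . . . . . . . .
    . . . . . . . .
    . . . . . . . .
    . . . . X X . .
    . . . . X X . .
    . . . . . . . .
    . . . . . . . .
    . . . . . . . .

Result: "outside"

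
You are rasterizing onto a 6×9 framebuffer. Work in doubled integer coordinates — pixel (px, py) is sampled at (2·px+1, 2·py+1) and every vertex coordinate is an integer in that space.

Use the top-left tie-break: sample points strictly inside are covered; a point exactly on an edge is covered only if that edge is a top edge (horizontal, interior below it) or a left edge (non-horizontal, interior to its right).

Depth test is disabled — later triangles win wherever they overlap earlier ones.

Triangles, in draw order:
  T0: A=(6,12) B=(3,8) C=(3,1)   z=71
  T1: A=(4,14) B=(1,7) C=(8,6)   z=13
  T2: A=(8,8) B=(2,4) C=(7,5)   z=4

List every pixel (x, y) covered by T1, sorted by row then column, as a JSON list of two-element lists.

T0:
  2·area = 21
  edge (6, 12)→(3, 8): d=(-3,-4) top-left  bias=+0
  edge (3, 8)→(3, 1): d=(0,-7) top-left  bias=+0
  edge (3, 1)→(6, 12): d=(3,11) right/bottom  bias=-1
    (1,0)@(3, 1): e=[21,0,0] → ·  [on edge]
    (1,1)@(3, 3): e=[15,0,6] → █  [on edge]
    (2,1)@(5, 3): e=[23,14,-16] → ·
    (1,2)@(3, 5): e=[9,0,12] → █  [on edge]
    (2,2)@(5, 5): e=[17,14,-10] → ·
    (1,3)@(3, 7): e=[3,0,18] → █  [on edge]
    (2,3)@(5, 7): e=[11,14,-4] → ·
    (1,4)@(3, 9): e=[-3,0,24] → ·  [on edge]
    (2,4)@(5, 9): e=[5,14,2] → █
    (3,4)@(7, 9): e=[13,28,-20] → ·
    (1,5)@(3, 11): e=[-9,0,30] → ·  [on edge]
    (2,5)@(5, 11): e=[-1,14,8] → ·
    (1,6)@(3, 13): e=[-15,0,36] → ·  [on edge]
    (1,7)@(3, 15): e=[-21,0,42] → ·  [on edge]
    (1,8)@(3, 17): e=[-27,0,48] → ·  [on edge]
  covered (4 px):
    · · · · · ·
    · █ · · · ·
    · █ · · · ·
    · █ · · · ·
    · · █ · · ·
    · · · · · ·
    · · · · · ·
    · · · · · ·
    · · · · · ·
T1:
  2·area = 52
  edge (4, 14)→(1, 7): d=(-3,-7) top-left  bias=+0
  edge (1, 7)→(8, 6): d=(7,-1) top-left  bias=+0
  edge (8, 6)→(4, 14): d=(-4,8) right/bottom  bias=-1
    (0,3)@(1, 7): e=[0,0,52] → █  [on edge]
    (1,3)@(3, 7): e=[14,2,36] → █
    (2,3)@(5, 7): e=[28,4,20] → █
    (3,3)@(7, 7): e=[42,6,4] → █
    (4,3)@(9, 7): e=[56,8,-12] → ·
    (0,4)@(1, 9): e=[-6,14,44] → ·
    (1,4)@(3, 9): e=[8,16,28] → █
    (3,4)@(7, 9): e=[36,20,-4] → ·
    (1,5)@(3, 11): e=[2,30,20] → █
    (3,5)@(7, 11): e=[30,34,-12] → ·
    (1,6)@(3, 13): e=[-4,44,12] → ·
    (2,6)@(5, 13): e=[10,46,-4] → ·
  covered (8 px):
    · · · · · ·
    · · · · · ·
    · · · · · ·
    █ █ █ █ · ·
    · █ █ · · ·
    · █ █ · · ·
    · · · · · ·
    · · · · · ·
    · · · · · ·
T2:
  2·area = 14
  edge (8, 8)→(2, 4): d=(-6,-4) top-left  bias=+0
  edge (2, 4)→(7, 5): d=(5,1) right/bottom  bias=-1
  edge (7, 5)→(8, 8): d=(1,3) right/bottom  bias=-1
    (2,2)@(5, 5): e=[6,2,6] → █
    (3,2)@(7, 5): e=[14,0,0] → ·  [on edge]
    (2,3)@(5, 7): e=[-6,12,8] → ·
    (3,3)@(7, 7): e=[2,10,2] → █
    (4,3)@(9, 7): e=[10,8,-4] → ·
    (3,4)@(7, 9): e=[-10,20,4] → ·
    (4,5)@(9, 11): e=[-14,28,0] → ·  [on edge]
    (5,8)@(11, 17): e=[-42,56,0] → ·  [on edge]
  covered (2 px):
    · · · · · ·
    · · · · · ·
    · · █ · · ·
    · · · █ · ·
    · · · · · ·
    · · · · · ·
    · · · · · ·
    · · · · · ·
    · · · · · ·

Final: [[0,3],[1,3],[2,3],[3,3],[1,4],[2,4],[1,5],[2,5]]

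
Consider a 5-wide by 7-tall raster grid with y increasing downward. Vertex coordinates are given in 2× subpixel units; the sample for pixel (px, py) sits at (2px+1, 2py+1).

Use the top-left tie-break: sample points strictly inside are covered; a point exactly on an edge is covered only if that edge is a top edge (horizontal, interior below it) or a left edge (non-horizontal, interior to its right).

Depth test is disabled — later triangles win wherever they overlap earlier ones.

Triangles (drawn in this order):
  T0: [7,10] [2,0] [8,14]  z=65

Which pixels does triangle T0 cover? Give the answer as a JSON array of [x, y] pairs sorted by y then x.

T0:
  2·area = 10  (B↔C swapped to make it positive)
  edge (7, 10)→(8, 14): d=(1,4) right/bottom  bias=-1
  edge (8, 14)→(2, 0): d=(-6,-14) top-left  bias=+0
  edge (2, 0)→(7, 10): d=(5,10) right/bottom  bias=-1
    (2,3)@(5, 7): e=[5,0,5] → #  [on edge]
    (3,3)@(7, 7): e=[-3,28,-15] → ·
    (2,4)@(5, 9): e=[7,-12,15] → ·
    (3,5)@(7, 11): e=[1,4,5] → #
    (4,5)@(9, 11): e=[-7,32,-15] → ·
    (3,6)@(7, 13): e=[3,-8,15] → ·
  covered (2 px):
    · · · · ·
    · · · · ·
    · · · · ·
    · · # · ·
    · · · · ·
    · · · # ·
    · · · · ·

Result: [[2,3],[3,5]]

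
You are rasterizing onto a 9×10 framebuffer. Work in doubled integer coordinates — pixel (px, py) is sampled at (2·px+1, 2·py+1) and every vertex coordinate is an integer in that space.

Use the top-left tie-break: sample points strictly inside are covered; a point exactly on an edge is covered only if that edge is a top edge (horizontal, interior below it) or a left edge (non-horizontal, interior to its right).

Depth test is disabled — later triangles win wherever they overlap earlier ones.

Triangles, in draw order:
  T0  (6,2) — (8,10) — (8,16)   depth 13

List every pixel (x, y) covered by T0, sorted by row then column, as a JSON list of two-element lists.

T0:
  2·area = 12
  edge (6, 2)→(8, 10): d=(2,8) right/bottom  bias=-1
  edge (8, 10)→(8, 16): d=(0,6) right/bottom  bias=-1
  edge (8, 16)→(6, 2): d=(-2,-14) top-left  bias=+0
    (3,3)@(7, 7): e=[2,6,4] → █
    (4,3)@(9, 7): e=[-14,-6,32] → ·
    (3,4)@(7, 9): e=[6,6,0] → █  [on edge]
    (4,4)@(9, 9): e=[-10,-6,28] → ·
    (3,5)@(7, 11): e=[10,6,-4] → ·
  covered (2 px):
    · · · · · · · · ·
    · · · · · · · · ·
    · · · · · · · · ·
    · · · █ · · · · ·
    · · · █ · · · · ·
    · · · · · · · · ·
    · · · · · · · · ·
    · · · · · · · · ·
    · · · · · · · · ·
    · · · · · · · · ·

Answer: [[3,3],[3,4]]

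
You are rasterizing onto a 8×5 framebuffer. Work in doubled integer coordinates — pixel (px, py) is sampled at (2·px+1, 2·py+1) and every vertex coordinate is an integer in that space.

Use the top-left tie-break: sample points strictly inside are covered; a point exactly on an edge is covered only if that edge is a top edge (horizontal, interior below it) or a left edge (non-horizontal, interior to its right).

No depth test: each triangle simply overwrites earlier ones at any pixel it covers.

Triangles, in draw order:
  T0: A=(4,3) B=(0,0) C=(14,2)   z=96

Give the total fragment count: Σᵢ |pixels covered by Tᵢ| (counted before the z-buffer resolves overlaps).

T0:
  2·area = 34
  edge (4, 3)→(0, 0): d=(-4,-3) top-left  bias=+0
  edge (0, 0)→(14, 2): d=(14,2) right/bottom  bias=-1
  edge (14, 2)→(4, 3): d=(-10,1) right/bottom  bias=-1
    (1,0)@(3, 1): e=[5,8,21] → █
    (2,0)@(5, 1): e=[11,4,19] → █
    (3,0)@(7, 1): e=[17,0,17] → ·  [on edge]
    (1,1)@(3, 3): e=[-3,36,1] → ·
    (2,1)@(5, 3): e=[3,32,-1] → ·
  covered (2 px):
    · █ █ · · · · ·
    · · · · · · · ·
    · · · · · · · ·
    · · · · · · · ·
    · · · · · · · ·

Result: 2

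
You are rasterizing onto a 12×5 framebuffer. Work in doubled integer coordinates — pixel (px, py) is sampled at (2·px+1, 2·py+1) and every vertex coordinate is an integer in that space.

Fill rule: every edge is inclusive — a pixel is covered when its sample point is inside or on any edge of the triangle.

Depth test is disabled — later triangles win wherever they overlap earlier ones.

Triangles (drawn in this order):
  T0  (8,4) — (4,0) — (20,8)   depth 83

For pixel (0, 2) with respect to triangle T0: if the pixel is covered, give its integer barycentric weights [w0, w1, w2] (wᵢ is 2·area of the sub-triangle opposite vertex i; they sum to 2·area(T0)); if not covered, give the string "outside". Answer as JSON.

T0:
  2·area = 32
  edge (8, 4)→(4, 0): d=(-4,-4) inclusive
  edge (4, 0)→(20, 8): d=(16,8) inclusive
  edge (20, 8)→(8, 4): d=(-12,-4) inclusive
    (2,0)@(5, 1): e=[0,8,24] → █  [on edge]
    (3,0)@(7, 1): e=[8,-8,32] → ·
    (2,1)@(5, 3): e=[-8,40,0] → ·  [on edge]
    (3,1)@(7, 3): e=[0,24,8] → █  [on edge]
    (4,1)@(9, 3): e=[8,8,16] → █
    (5,1)@(11, 3): e=[16,-8,24] → ·
    (3,2)@(7, 5): e=[-8,56,-16] → ·
    (4,2)@(9, 5): e=[0,40,-8] → ·  [on edge]
    (5,2)@(11, 5): e=[8,24,0] → █  [on edge]
    (6,2)@(13, 5): e=[16,8,8] → █
    (7,2)@(15, 5): e=[24,-8,16] → ·
    (5,3)@(11, 7): e=[0,56,-24] → ·  [on edge]
    (8,3)@(17, 7): e=[24,8,0] → █  [on edge]
    (6,4)@(13, 9): e=[0,72,-40] → ·  [on edge]
    (11,4)@(23, 9): e=[40,-8,0] → ·  [on edge]
  covered (6 px):
    · · █ · · · · · · · · ·
    · · · █ █ · · · · · · ·
    · · · · · █ █ · · · · ·
    · · · · · · · · █ · · ·
    · · · · · · · · · · · ·

Final: "outside"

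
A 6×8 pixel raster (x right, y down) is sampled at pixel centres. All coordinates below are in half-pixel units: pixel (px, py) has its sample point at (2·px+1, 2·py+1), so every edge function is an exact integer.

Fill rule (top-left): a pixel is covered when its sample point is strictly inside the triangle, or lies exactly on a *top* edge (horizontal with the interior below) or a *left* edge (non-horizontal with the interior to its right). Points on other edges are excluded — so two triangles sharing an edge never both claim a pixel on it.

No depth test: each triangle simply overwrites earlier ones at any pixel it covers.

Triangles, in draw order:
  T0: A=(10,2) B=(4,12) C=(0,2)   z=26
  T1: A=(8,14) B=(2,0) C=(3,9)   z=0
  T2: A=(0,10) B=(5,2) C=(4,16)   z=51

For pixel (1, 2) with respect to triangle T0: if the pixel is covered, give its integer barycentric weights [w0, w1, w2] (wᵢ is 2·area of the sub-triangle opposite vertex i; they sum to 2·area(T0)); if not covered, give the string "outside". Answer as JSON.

T0:
  2·area = 100
  edge (10, 2)→(4, 12): d=(-6,10) right/bottom  bias=-1
  edge (4, 12)→(0, 2): d=(-4,-10) top-left  bias=+0
  edge (0, 2)→(10, 2): d=(10,0) top-left  bias=+0
    (0,1)@(1, 3): e=[84,6,10] → █
    (1,1)@(3, 3): e=[64,26,10] → █
    (2,1)@(5, 3): e=[44,46,10] → █
    (3,1)@(7, 3): e=[24,66,10] → █
    (4,1)@(9, 3): e=[4,86,10] → █
    (5,1)@(11, 3): e=[-16,106,10] → ·
    (0,2)@(1, 5): e=[72,-2,30] → ·
    (1,2)@(3, 5): e=[52,18,30] → █
    (4,2)@(9, 5): e=[-8,78,30] → ·
    (1,3)@(3, 7): e=[40,10,50] → █
    (3,3)@(7, 7): e=[0,50,50] → ·  [on edge]
    (1,4)@(3, 9): e=[28,2,70] → █
  covered (12 px):
    · · · · · ·
    █ █ █ █ █ ·
    · █ █ █ · ·
    · █ █ · · ·
    · █ █ · · ·
    · · · · · ·
    · · · · · ·
    · · · · · ·
T1:
  2·area = 40  (B↔C swapped to make it positive)
  edge (8, 14)→(3, 9): d=(-5,-5) top-left  bias=+0
  edge (3, 9)→(2, 0): d=(-1,-9) top-left  bias=+0
  edge (2, 0)→(8, 14): d=(6,14) right/bottom  bias=-1
    (1,1)@(3, 3): e=[30,6,4] → █
    (2,1)@(5, 3): e=[40,24,-24] → ·
    (1,2)@(3, 5): e=[20,4,16] → █
    (2,2)@(5, 5): e=[30,22,-12] → ·
    (0,3)@(1, 7): e=[0,-16,56] → ·  [on edge]
    (1,3)@(3, 7): e=[10,2,28] → █
    (2,3)@(5, 7): e=[20,20,0] → ·  [on edge]
    (1,4)@(3, 9): e=[0,0,40] → █  [on edge]
    (2,4)@(5, 9): e=[10,18,12] → █
    (3,4)@(7, 9): e=[20,36,-16] → ·
    (1,5)@(3, 11): e=[-10,-2,52] → ·
    (2,5)@(5, 11): e=[0,16,24] → █  [on edge]
    (3,6)@(7, 13): e=[0,32,8] → █  [on edge]
    (4,7)@(9, 15): e=[0,48,-8] → ·  [on edge]
  covered (7 px):
    · · · · · ·
    · █ · · · ·
    · █ · · · ·
    · █ · · · ·
    · █ █ · · ·
    · · █ · · ·
    · · · █ · ·
    · · · · · ·
T2:
  2·area = 62
  edge (0, 10)→(5, 2): d=(5,-8) top-left  bias=+0
  edge (5, 2)→(4, 16): d=(-1,14) right/bottom  bias=-1
  edge (4, 16)→(0, 10): d=(-4,-6) top-left  bias=+0
    (1,3)@(3, 7): e=[9,23,30] → █
    (2,3)@(5, 7): e=[25,-5,42] → ·
    (0,4)@(1, 9): e=[3,49,10] → █
    (2,4)@(5, 9): e=[35,-7,34] → ·
    (0,5)@(1, 11): e=[13,47,2] → █
    (2,5)@(5, 11): e=[45,-9,26] → ·
    (0,6)@(1, 13): e=[23,45,-6] → ·
    (1,6)@(3, 13): e=[39,17,6] → █
    (2,6)@(5, 13): e=[55,-11,18] → ·
    (1,7)@(3, 15): e=[49,15,-2] → ·
  covered (6 px):
    · · · · · ·
    · · · · · ·
    · · · · · ·
    · █ · · · ·
    █ █ · · · ·
    █ █ · · · ·
    · █ · · · ·
    · · · · · ·

Final: [18,30,52]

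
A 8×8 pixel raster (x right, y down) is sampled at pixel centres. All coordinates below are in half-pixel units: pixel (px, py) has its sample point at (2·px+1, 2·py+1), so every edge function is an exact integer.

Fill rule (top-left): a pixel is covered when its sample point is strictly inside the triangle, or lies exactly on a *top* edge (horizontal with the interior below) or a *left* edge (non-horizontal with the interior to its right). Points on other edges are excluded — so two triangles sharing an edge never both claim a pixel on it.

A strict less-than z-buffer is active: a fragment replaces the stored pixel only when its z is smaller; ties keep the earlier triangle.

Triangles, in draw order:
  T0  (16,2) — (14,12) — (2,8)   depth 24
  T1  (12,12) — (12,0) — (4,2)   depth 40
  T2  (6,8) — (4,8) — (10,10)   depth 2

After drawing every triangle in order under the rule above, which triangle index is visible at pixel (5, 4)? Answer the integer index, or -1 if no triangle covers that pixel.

T0:
  2·area = 128
  edge (16, 2)→(14, 12): d=(-2,10) right/bottom  bias=-1
  edge (14, 12)→(2, 8): d=(-12,-4) top-left  bias=+0
  edge (2, 8)→(16, 2): d=(14,-6) top-left  bias=+0
    (7,1)@(15, 3): e=[8,112,8] → #
    (4,2)@(9, 5): e=[64,64,0] → #  [on edge]
    (5,2)@(11, 5): e=[44,72,12] → #
    (6,2)@(13, 5): e=[24,80,24] → #
    (2,3)@(5, 7): e=[100,24,4] → #
    (3,3)@(7, 7): e=[80,32,16] → #
    (7,3)@(15, 7): e=[0,64,64] → ·  [on edge]
    (2,4)@(5, 9): e=[96,0,32] → #  [on edge]
    (7,4)@(15, 9): e=[-4,40,92] → ·
    (2,5)@(5, 11): e=[92,-24,60] → ·
    (3,5)@(7, 11): e=[72,-16,72] → ·
    (4,5)@(9, 11): e=[52,-8,84] → ·
    (5,5)@(11, 11): e=[32,0,96] → #  [on edge]
  covered (17 px):
    · · · · · · · ·
    · · · · · · · #
    · · · · # # # #
    · · # # # # # ·
    · · # # # # # ·
    · · · · · # # ·
    · · · · · · · ·
    · · · · · · · ·
T1:
  2·area = 96  (B↔C swapped to make it positive)
  edge (12, 12)→(4, 2): d=(-8,-10) top-left  bias=+0
  edge (4, 2)→(12, 0): d=(8,-2) top-left  bias=+0
  edge (12, 0)→(12, 12): d=(0,12) right/bottom  bias=-1
    (4,0)@(9, 1): e=[58,2,36] → #
    (5,0)@(11, 1): e=[78,6,12] → #
    (6,0)@(13, 1): e=[98,10,-12] → ·
    (2,1)@(5, 3): e=[2,10,84] → #
    (3,1)@(7, 3): e=[22,14,60] → #
    (6,1)@(13, 3): e=[82,26,-12] → ·
    (2,2)@(5, 5): e=[-14,26,84] → ·
    (3,2)@(7, 5): e=[6,30,60] → #
    (6,2)@(13, 5): e=[66,42,-12] → ·
    (3,3)@(7, 7): e=[-10,46,60] → ·
    (4,3)@(9, 7): e=[10,50,36] → #
    (6,3)@(13, 7): e=[50,58,-12] → ·
  covered (12 px):
    · · · · # # · ·
    · · # # # # · ·
    · · · # # # · ·
    · · · · # # · ·
    · · · · · # · ·
    · · · · · · · ·
    · · · · · · · ·
    · · · · · · · ·
T2:
  2·area = 4  (B↔C swapped to make it positive)
  edge (6, 8)→(10, 10): d=(4,2) right/bottom  bias=-1
  edge (10, 10)→(4, 8): d=(-6,-2) top-left  bias=+0
  edge (4, 8)→(6, 8): d=(2,0) top-left  bias=+0
    (0,3)@(1, 7): e=[6,0,-2] → ·  [on edge]
    (3,4)@(7, 9): e=[2,0,2] → #  [on edge]
    (4,4)@(9, 9): e=[-2,4,2] → ·
    (3,5)@(7, 11): e=[10,-12,6] → ·
    (6,5)@(13, 11): e=[-2,0,6] → ·  [on edge]
  covered (1 px):
    · · · · · · · ·
    · · · · · · · ·
    · · · · · · · ·
    · · · · · · · ·
    · · · # · · · ·
    · · · · · · · ·
    · · · · · · · ·
    · · · · · · · ·

Z-buffer (winner per pixel, '.' = empty):
  . . . . 1 1 . .
  . . 1 1 1 1 . 0
  . . . 1 0 0 0 0
  . . 0 0 0 0 0 .
  . . 0 2 0 0 0 .
  . . . . . 0 0 .
  . . . . . . . .
  . . . . . . . .

Final: 0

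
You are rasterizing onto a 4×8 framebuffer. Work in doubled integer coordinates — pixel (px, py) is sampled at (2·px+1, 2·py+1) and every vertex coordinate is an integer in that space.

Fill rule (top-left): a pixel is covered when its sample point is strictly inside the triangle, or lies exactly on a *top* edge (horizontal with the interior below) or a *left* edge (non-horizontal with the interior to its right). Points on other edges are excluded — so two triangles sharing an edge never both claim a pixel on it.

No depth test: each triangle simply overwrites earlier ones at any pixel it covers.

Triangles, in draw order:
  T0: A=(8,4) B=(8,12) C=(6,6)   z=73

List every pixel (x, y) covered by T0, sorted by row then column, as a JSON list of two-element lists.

T0:
  2·area = 16
  edge (8, 4)→(8, 12): d=(0,8) right/bottom  bias=-1
  edge (8, 12)→(6, 6): d=(-2,-6) top-left  bias=+0
  edge (6, 6)→(8, 4): d=(2,-2) top-left  bias=+0
    (2,1)@(5, 3): e=[24,0,-8] → ·  [on edge]
    (3,2)@(7, 5): e=[8,8,0] → █  [on edge]
    (2,3)@(5, 7): e=[24,-8,0] → ·  [on edge]
    (3,3)@(7, 7): e=[8,4,4] → █
    (1,4)@(3, 9): e=[40,-24,0] → ·  [on edge]
    (3,4)@(7, 9): e=[8,0,8] → █  [on edge]
    (0,5)@(1, 11): e=[56,-40,0] → ·  [on edge]
    (3,5)@(7, 11): e=[8,-4,12] → ·
  covered (3 px):
    · · · ·
    · · · ·
    · · · █
    · · · █
    · · · █
    · · · ·
    · · · ·
    · · · ·

Final: [[3,2],[3,3],[3,4]]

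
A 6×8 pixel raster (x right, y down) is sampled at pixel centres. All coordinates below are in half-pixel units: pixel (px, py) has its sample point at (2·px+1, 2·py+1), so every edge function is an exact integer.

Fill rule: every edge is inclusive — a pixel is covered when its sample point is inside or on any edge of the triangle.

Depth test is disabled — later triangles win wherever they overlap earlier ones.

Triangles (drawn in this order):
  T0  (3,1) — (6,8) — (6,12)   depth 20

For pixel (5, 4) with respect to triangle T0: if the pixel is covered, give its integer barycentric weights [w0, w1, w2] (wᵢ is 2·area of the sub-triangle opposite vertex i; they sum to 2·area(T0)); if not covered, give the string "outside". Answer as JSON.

T0:
  2·area = 12
  edge (3, 1)→(6, 8): d=(3,7) inclusive
  edge (6, 8)→(6, 12): d=(0,4) inclusive
  edge (6, 12)→(3, 1): d=(-3,-11) inclusive
    (1,0)@(3, 1): e=[0,12,0] → #  [on edge]
    (2,0)@(5, 1): e=[-14,4,22] → ·
    (1,1)@(3, 3): e=[6,12,-6] → ·
    (2,3)@(5, 7): e=[4,4,4] → #
    (3,3)@(7, 7): e=[-10,-4,26] → ·
    (2,4)@(5, 9): e=[10,4,-2] → ·
    (4,7)@(9, 15): e=[0,-12,24] → ·  [on edge]
  covered (2 px):
    · # · · · ·
    · · · · · ·
    · · · · · ·
    · · # · · ·
    · · · · · ·
    · · · · · ·
    · · · · · ·
    · · · · · ·

Result: "outside"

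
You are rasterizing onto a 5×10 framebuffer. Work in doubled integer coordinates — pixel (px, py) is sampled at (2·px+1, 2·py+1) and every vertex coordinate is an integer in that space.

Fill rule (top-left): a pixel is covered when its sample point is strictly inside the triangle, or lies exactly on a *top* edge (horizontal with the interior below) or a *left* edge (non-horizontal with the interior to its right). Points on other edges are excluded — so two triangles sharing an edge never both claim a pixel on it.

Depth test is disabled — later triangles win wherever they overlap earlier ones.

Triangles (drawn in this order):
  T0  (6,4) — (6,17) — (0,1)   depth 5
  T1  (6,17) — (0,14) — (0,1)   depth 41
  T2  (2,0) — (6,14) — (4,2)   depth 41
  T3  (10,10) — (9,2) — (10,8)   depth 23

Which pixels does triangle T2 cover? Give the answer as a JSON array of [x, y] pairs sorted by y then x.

T0:
  2·area = 78
  edge (6, 4)→(6, 17): d=(0,13) right/bottom  bias=-1
  edge (6, 17)→(0, 1): d=(-6,-16) top-left  bias=+0
  edge (0, 1)→(6, 4): d=(6,3) right/bottom  bias=-1
    (0,1)@(1, 3): e=[65,4,9] → X
    (1,1)@(3, 3): e=[39,36,3] → X
    (2,1)@(5, 3): e=[13,68,-3] → .
    (0,2)@(1, 5): e=[65,-8,21] → .
    (1,2)@(3, 5): e=[39,24,15] → X
    (2,2)@(5, 5): e=[13,56,9] → X
    (3,2)@(7, 5): e=[-13,88,3] → .
    (1,3)@(3, 7): e=[39,12,27] → X
    (3,3)@(7, 7): e=[-13,76,15] → .
    (1,4)@(3, 9): e=[39,0,39] → X  [on edge]
    (3,4)@(7, 9): e=[-13,64,27] → .
    (1,5)@(3, 11): e=[39,-12,51] → .
  covered (10 px):
    . . . . .
    X X . . .
    . X X . .
    . X X . .
    . X X . .
    . . X . .
    . . X . .
    . . . . .
    . . . . .
    . . . . .
T1:
  2·area = 78
  edge (6, 17)→(0, 14): d=(-6,-3) top-left  bias=+0
  edge (0, 14)→(0, 1): d=(0,-13) top-left  bias=+0
  edge (0, 1)→(6, 17): d=(6,16) right/bottom  bias=-1
    (0,2)@(1, 5): e=[57,13,8] → X
    (1,2)@(3, 5): e=[63,39,-24] → .
    (0,3)@(1, 7): e=[45,13,20] → X
    (1,3)@(3, 7): e=[51,39,-12] → .
    (0,4)@(1, 9): e=[33,13,32] → X
    (1,4)@(3, 9): e=[39,39,0] → .  [on edge]
    (0,5)@(1, 11): e=[21,13,44] → X
    (1,5)@(3, 11): e=[27,39,12] → X
    (2,5)@(5, 11): e=[33,65,-20] → .
    (0,6)@(1, 13): e=[9,13,56] → X
    (2,6)@(5, 13): e=[21,65,-8] → .
    (0,7)@(1, 15): e=[-3,13,68] → .
  covered (9 px):
    . . . . .
    . . . . .
    X . . . .
    X . . . .
    X . . . .
    X X . . .
    X X . . .
    . X X . .
    . . . . .
    . . . . .
T2:
  2·area = 20  (B↔C swapped to make it positive)
  edge (2, 0)→(4, 2): d=(2,2) right/bottom  bias=-1
  edge (4, 2)→(6, 14): d=(2,12) right/bottom  bias=-1
  edge (6, 14)→(2, 0): d=(-4,-14) top-left  bias=+0
    (1,0)@(3, 1): e=[0,10,10] → .  [on edge]
    (1,1)@(3, 3): e=[4,14,2] → X
    (2,1)@(5, 3): e=[0,-10,30] → .  [on edge]
    (1,2)@(3, 5): e=[8,18,-6] → .
    (3,2)@(7, 5): e=[0,-30,50] → .  [on edge]
    (4,3)@(9, 7): e=[0,-50,70] → .  [on edge]
    (2,4)@(5, 9): e=[12,2,6] → X
    (3,4)@(7, 9): e=[8,-22,34] → .
    (2,5)@(5, 11): e=[16,6,-2] → .
  covered (2 px):
    . . . . .
    . X . . .
    . . . . .
    . . . . .
    . . X . .
    . . . . .
    . . . . .
    . . . . .
    . . . . .
    . . . . .
T3:
  2·area = 2
  edge (10, 10)→(9, 2): d=(-1,-8) top-left  bias=+0
  edge (9, 2)→(10, 8): d=(1,6) right/bottom  bias=-1
  edge (10, 8)→(10, 10): d=(0,2) right/bottom  bias=-1
  covered (0 px):
    . . . . .
    . . . . .
    . . . . .
    . . . . .
    . . . . .
    . . . . .
    . . . . .
    . . . . .
    . . . . .
    . . . . .

Result: [[1,1],[2,4]]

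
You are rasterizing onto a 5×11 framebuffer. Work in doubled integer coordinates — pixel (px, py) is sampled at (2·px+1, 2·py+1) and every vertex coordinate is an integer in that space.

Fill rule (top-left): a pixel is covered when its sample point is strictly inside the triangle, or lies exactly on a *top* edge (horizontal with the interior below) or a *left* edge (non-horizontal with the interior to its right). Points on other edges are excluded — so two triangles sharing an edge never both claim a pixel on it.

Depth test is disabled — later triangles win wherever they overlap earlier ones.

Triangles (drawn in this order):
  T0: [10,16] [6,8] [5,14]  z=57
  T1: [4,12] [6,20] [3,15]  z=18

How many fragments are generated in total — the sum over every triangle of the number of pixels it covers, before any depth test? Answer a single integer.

T0:
  2·area = 32  (B↔C swapped to make it positive)
  edge (10, 16)→(5, 14): d=(-5,-2) top-left  bias=+0
  edge (5, 14)→(6, 8): d=(1,-6) top-left  bias=+0
  edge (6, 8)→(10, 16): d=(4,8) right/bottom  bias=-1
    (3,5)@(7, 11): e=[19,9,4] → █
    (4,5)@(9, 11): e=[23,21,-12] → ·
    (3,6)@(7, 13): e=[9,11,12] → █
    (4,6)@(9, 13): e=[13,23,-4] → ·
    (3,7)@(7, 15): e=[-1,13,20] → ·
    (4,7)@(9, 15): e=[3,25,4] → █
    (4,8)@(9, 17): e=[-7,27,12] → ·
  covered (3 px):
    · · · · ·
    · · · · ·
    · · · · ·
    · · · · ·
    · · · · ·
    · · · █ ·
    · · · █ ·
    · · · · █
    · · · · ·
    · · · · ·
    · · · · ·
T1:
  2·area = 14
  edge (4, 12)→(6, 20): d=(2,8) right/bottom  bias=-1
  edge (6, 20)→(3, 15): d=(-3,-5) top-left  bias=+0
  edge (3, 15)→(4, 12): d=(1,-3) top-left  bias=+0
    (3,1)@(7, 3): e=[-42,56,0] → ·  [on edge]
    (2,4)@(5, 9): e=[-14,28,0] → ·  [on edge]
    (1,7)@(3, 15): e=[14,0,0] → █  [on edge]
    (2,7)@(5, 15): e=[-2,10,6] → ·
    (1,8)@(3, 17): e=[18,-6,2] → ·
    (2,8)@(5, 17): e=[2,4,8] → █
    (3,8)@(7, 17): e=[-14,14,14] → ·
    (2,9)@(5, 19): e=[6,-2,10] → ·
    (0,10)@(1, 21): e=[42,-28,0] → ·  [on edge]
  covered (2 px):
    · · · · ·
    · · · · ·
    · · · · ·
    · · · · ·
    · · · · ·
    · · · · ·
    · · · · ·
    · █ · · ·
    · · █ · ·
    · · · · ·
    · · · · ·

Final: 5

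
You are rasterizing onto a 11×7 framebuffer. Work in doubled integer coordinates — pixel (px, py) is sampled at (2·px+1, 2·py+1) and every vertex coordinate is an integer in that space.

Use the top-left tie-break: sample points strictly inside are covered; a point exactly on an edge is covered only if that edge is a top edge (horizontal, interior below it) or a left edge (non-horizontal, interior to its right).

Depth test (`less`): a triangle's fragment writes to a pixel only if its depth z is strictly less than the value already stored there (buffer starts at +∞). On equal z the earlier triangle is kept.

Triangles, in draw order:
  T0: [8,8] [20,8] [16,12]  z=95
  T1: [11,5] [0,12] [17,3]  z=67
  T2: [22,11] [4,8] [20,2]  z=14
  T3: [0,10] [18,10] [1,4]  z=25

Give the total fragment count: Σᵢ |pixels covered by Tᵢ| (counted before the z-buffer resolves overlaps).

T0:
  2·area = 48
  edge (8, 8)→(20, 8): d=(12,0) top-left  bias=+0
  edge (20, 8)→(16, 12): d=(-4,4) right/bottom  bias=-1
  edge (16, 12)→(8, 8): d=(-8,-4) top-left  bias=+0
    (10,3)@(21, 7): e=[-12,0,60] → ·  [on edge]
    (5,4)@(11, 9): e=[12,32,4] → █
    (6,4)@(13, 9): e=[12,24,12] → █
    (7,4)@(15, 9): e=[12,16,20] → █
    (8,4)@(17, 9): e=[12,8,28] → █
    (9,4)@(19, 9): e=[12,0,36] → ·  [on edge]
    (5,5)@(11, 11): e=[36,24,-12] → ·
    (6,5)@(13, 11): e=[36,16,-4] → ·
    (7,5)@(15, 11): e=[36,8,4] → █
    (8,5)@(17, 11): e=[36,0,12] → ·  [on edge]
    (7,6)@(15, 13): e=[60,0,-12] → ·  [on edge]
  covered (5 px):
    · · · · · · · · · · ·
    · · · · · · · · · · ·
    · · · · · · · · · · ·
    · · · · · · · · · · ·
    · · · · · █ █ █ █ · ·
    · · · · · · · █ · · ·
    · · · · · · · · · · ·
T1:
  2·area = 20  (B↔C swapped to make it positive)
  edge (11, 5)→(17, 3): d=(6,-2) top-left  bias=+0
  edge (17, 3)→(0, 12): d=(-17,9) right/bottom  bias=-1
  edge (0, 12)→(11, 5): d=(11,-7) top-left  bias=+0
    (8,1)@(17, 3): e=[0,0,20] → ·  [on edge]
    (5,2)@(11, 5): e=[0,20,0] → █  [on edge]
    (6,2)@(13, 5): e=[4,2,14] → █
    (7,2)@(15, 5): e=[8,-16,28] → ·
    (2,3)@(5, 7): e=[0,40,-20] → ·  [on edge]
    (4,3)@(9, 7): e=[8,4,8] → █
    (5,3)@(11, 7): e=[12,-14,22] → ·
    (6,3)@(13, 7): e=[16,-32,36] → ·
    (2,4)@(5, 9): e=[12,6,2] → █
    (3,4)@(7, 9): e=[16,-12,16] → ·
    (4,4)@(9, 9): e=[20,-30,30] → ·
    (2,5)@(5, 11): e=[24,-28,24] → ·
  covered (4 px):
    · · · · · · · · · · ·
    · · · · · · · · · · ·
    · · · · · █ █ · · · ·
    · · · · █ · · · · · ·
    · · █ · · · · · · · ·
    · · · · · · · · · · ·
    · · · · · · · · · · ·
T2:
  2·area = 156
  edge (22, 11)→(4, 8): d=(-18,-3) top-left  bias=+0
  edge (4, 8)→(20, 2): d=(16,-6) top-left  bias=+0
  edge (20, 2)→(22, 11): d=(2,9) right/bottom  bias=-1
    (9,1)@(19, 3): e=[135,10,11] → █
    (10,1)@(21, 3): e=[141,22,-7] → ·
    (6,2)@(13, 5): e=[81,6,69] → █
    (7,2)@(15, 5): e=[87,18,51] → █
    (8,2)@(17, 5): e=[93,30,33] → █
    (10,2)@(21, 5): e=[105,54,-3] → ·
    (3,3)@(7, 7): e=[27,2,127] → █
    (4,3)@(9, 7): e=[33,14,109] → █
    (5,3)@(11, 7): e=[39,26,91] → █
    (10,3)@(21, 7): e=[69,86,1] → █
    (3,4)@(7, 9): e=[-9,34,131] → ·
    (4,4)@(9, 9): e=[-3,46,113] → ·
  covered (19 px):
    · · · · · · · · · · ·
    · · · · · · · · · █ ·
    · · · · · · █ █ █ █ ·
    · · · █ █ █ █ █ █ █ █
    · · · · · █ █ █ █ █ █
    · · · · · · · · · · ·
    · · · · · · · · · · ·
T3:
  2·area = 108  (B↔C swapped to make it positive)
  edge (0, 10)→(1, 4): d=(1,-6) top-left  bias=+0
  edge (1, 4)→(18, 10): d=(17,6) right/bottom  bias=-1
  edge (18, 10)→(0, 10): d=(-18,0) right/bottom  bias=-1
    (0,2)@(1, 5): e=[1,17,90] → █
    (1,2)@(3, 5): e=[13,5,90] → █
    (2,2)@(5, 5): e=[25,-7,90] → ·
    (0,3)@(1, 7): e=[3,51,54] → █
    (2,3)@(5, 7): e=[27,27,54] → █
    (3,3)@(7, 7): e=[39,15,54] → █
    (4,3)@(9, 7): e=[51,3,54] → █
    (5,3)@(11, 7): e=[63,-9,54] → ·
    (0,4)@(1, 9): e=[5,85,18] → █
    (5,4)@(11, 9): e=[65,25,18] → █
    (6,4)@(13, 9): e=[77,13,18] → █
    (7,4)@(15, 9): e=[89,1,18] → █
  covered (15 px):
    · · · · · · · · · · ·
    · · · · · · · · · · ·
    █ █ · · · · · · · · ·
    █ █ █ █ █ · · · · · ·
    █ █ █ █ █ █ █ █ · · ·
    · · · · · · · · · · ·
    · · · · · · · · · · ·

Result: 43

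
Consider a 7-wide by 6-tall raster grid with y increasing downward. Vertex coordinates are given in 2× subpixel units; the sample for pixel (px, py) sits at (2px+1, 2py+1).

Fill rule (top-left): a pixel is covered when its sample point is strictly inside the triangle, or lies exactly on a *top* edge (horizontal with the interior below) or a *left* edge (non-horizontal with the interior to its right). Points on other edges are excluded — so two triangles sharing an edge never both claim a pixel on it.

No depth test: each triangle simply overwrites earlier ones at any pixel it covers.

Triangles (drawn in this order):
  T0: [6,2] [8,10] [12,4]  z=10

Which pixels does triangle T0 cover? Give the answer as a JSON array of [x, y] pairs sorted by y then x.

T0:
  2·area = 44  (B↔C swapped to make it positive)
  edge (6, 2)→(12, 4): d=(6,2) right/bottom  bias=-1
  edge (12, 4)→(8, 10): d=(-4,6) right/bottom  bias=-1
  edge (8, 10)→(6, 2): d=(-2,-8) top-left  bias=+0
    (1,0)@(3, 1): e=[0,66,-22] → ·  [on edge]
    (3,1)@(7, 3): e=[4,34,6] → #
    (4,1)@(9, 3): e=[0,22,22] → ·  [on edge]
    (3,2)@(7, 5): e=[16,26,2] → #
    (4,2)@(9, 5): e=[12,14,18] → #
    (5,2)@(11, 5): e=[8,2,34] → #
    (6,2)@(13, 5): e=[4,-10,50] → ·
    (3,3)@(7, 7): e=[28,18,-2] → ·
    (4,3)@(9, 7): e=[24,6,14] → #
    (5,3)@(11, 7): e=[20,-6,30] → ·
    (4,4)@(9, 9): e=[36,-2,10] → ·
  covered (5 px):
    · · · · · · ·
    · · · # · · ·
    · · · # # # ·
    · · · · # · ·
    · · · · · · ·
    · · · · · · ·

Answer: [[3,1],[3,2],[4,2],[5,2],[4,3]]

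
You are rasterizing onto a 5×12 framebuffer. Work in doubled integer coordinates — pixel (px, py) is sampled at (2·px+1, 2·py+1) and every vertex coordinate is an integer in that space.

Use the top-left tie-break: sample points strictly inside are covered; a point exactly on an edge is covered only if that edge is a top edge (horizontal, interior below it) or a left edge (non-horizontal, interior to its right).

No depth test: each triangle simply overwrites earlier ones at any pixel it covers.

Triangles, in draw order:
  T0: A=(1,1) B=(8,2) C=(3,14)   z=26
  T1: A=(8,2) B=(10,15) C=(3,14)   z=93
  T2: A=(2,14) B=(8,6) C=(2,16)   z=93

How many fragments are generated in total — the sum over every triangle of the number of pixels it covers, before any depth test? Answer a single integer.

T0:
  2·area = 89
  edge (1, 1)→(8, 2): d=(7,1) right/bottom  bias=-1
  edge (8, 2)→(3, 14): d=(-5,12) right/bottom  bias=-1
  edge (3, 14)→(1, 1): d=(-2,-13) top-left  bias=+0
    (0,0)@(1, 1): e=[0,89,0] → .  [on edge]
    (1,1)@(3, 3): e=[12,55,22] → X
    (2,1)@(5, 3): e=[10,31,48] → X
    (3,1)@(7, 3): e=[8,7,74] → X
    (4,1)@(9, 3): e=[6,-17,100] → .
    (1,2)@(3, 5): e=[26,45,18] → X
    (3,2)@(7, 5): e=[22,-3,70] → .
    (1,3)@(3, 7): e=[40,35,14] → X
    (3,3)@(7, 7): e=[36,-13,66] → .
    (1,4)@(3, 9): e=[54,25,10] → X
    (3,4)@(7, 9): e=[50,-23,62] → .
    (1,5)@(3, 11): e=[68,15,6] → X
  covered (11 px):
    . . . . .
    . X X X .
    . X X . .
    . X X . .
    . X X . .
    . X . . .
    . X . . .
    . . . . .
    . . . . .
    . . . . .
    . . . . .
    . . . . .
T1:
  2·area = 89
  edge (8, 2)→(10, 15): d=(2,13) right/bottom  bias=-1
  edge (10, 15)→(3, 14): d=(-7,-1) top-left  bias=+0
  edge (3, 14)→(8, 2): d=(5,-12) top-left  bias=+0
    (3,2)@(7, 5): e=[19,67,3] → X
    (4,2)@(9, 5): e=[-7,69,27] → .
    (3,3)@(7, 7): e=[23,53,13] → X
    (4,3)@(9, 7): e=[-3,55,37] → .
    (3,4)@(7, 9): e=[27,39,23] → X
    (4,4)@(9, 9): e=[1,41,47] → X
    (2,5)@(5, 11): e=[57,23,9] → X
    (2,6)@(5, 13): e=[61,9,19] → X
    (2,7)@(5, 15): e=[65,-5,29] → .
    (3,7)@(7, 15): e=[39,-3,53] → .
    (4,7)@(9, 15): e=[13,-1,77] → .
  covered (10 px):
    . . . . .
    . . . . .
    . . . X .
    . . . X .
    . . . X X
    . . X X X
    . . X X X
    . . . . .
    . . . . .
    . . . . .
    . . . . .
    . . . . .
T2:
  2·area = 12
  edge (2, 14)→(8, 6): d=(6,-8) top-left  bias=+0
  edge (8, 6)→(2, 16): d=(-6,10) right/bottom  bias=-1
  edge (2, 16)→(2, 14): d=(0,-2) top-left  bias=+0
    (2,5)@(5, 11): e=[6,0,6] → .  [on edge]
    (1,6)@(3, 13): e=[2,8,2] → X
    (2,6)@(5, 13): e=[18,-12,6] → .
    (1,7)@(3, 15): e=[14,-4,2] → .
  covered (1 px):
    . . . . .
    . . . . .
    . . . . .
    . . . . .
    . . . . .
    . . . . .
    . X . . .
    . . . . .
    . . . . .
    . . . . .
    . . . . .
    . . . . .

Result: 22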